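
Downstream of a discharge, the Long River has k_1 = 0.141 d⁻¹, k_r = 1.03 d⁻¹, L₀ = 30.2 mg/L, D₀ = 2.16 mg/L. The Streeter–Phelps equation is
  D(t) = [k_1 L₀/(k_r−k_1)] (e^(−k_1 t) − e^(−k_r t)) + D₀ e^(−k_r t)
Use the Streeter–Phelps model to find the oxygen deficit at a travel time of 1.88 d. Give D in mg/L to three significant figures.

k_1 L₀/(k_r−k_1) = 0.141×30.2/(1.03−0.141) = 4.258/0.8890 = 4.790 mg/L.
e^(−k_1 t) = e^(−0.141×1.880) = 0.7671; e^(−k_r t) = e^(−1.03×1.880) = 0.1442.
D = 4.790 × (0.7671 − 0.1442) + 2.16 × 0.1442 = 2.984 + 0.3115 = 3.295 mg/L.

D ≈ 3.30 mg/L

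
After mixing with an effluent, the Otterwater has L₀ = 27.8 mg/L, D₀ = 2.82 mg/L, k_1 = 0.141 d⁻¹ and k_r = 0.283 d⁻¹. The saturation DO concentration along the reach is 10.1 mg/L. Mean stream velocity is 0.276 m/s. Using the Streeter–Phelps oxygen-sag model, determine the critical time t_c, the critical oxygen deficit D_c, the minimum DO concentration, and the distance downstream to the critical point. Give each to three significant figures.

At the critical point dD/dt = 0, so k_1 L₀ e^(−k_1 t) = k_r D. Substituting D(t) from the Streeter–Phelps equation and solving for t gives
t_c = ln[(k_r/k_1)(1 − D₀(k_r−k_1)/(k_1 L₀))] / (k_r−k_1).
Here k_r−k_1 = 0.1420 d⁻¹ and 1 − D₀(k_r−k_1)/(k_1 L₀) = 1 − 2.82×0.1420/(0.141×27.8) = 0.8978, so
t_c = ln(2.007 × 0.8978) / 0.1420 = 0.5889 / 0.1420 = 4.147 d.
L(t_c) = L₀ e^(−k_1 t_c) = 27.8 × 0.5572 = 15.49 mg/L, and at the critical point k_r D_c = k_1 L, so D_c = (0.141/0.283) × 15.49 = 7.718 mg/L.
Minimum DO = C_s − D_c = 10.1 − 7.718 = 2.382 mg/L.
x_c = v t_c = 0.276 m/s × 4.147 d × 86400 s/d = 98900 m ≈ 98.9 km.

t_c ≈ 4.15 d; D_c ≈ 7.72 mg/L; min DO ≈ 2.38 mg/L; x_c ≈ 98.9 km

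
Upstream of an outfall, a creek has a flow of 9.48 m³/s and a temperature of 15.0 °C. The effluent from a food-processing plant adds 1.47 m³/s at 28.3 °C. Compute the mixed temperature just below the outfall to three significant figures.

Flow-weighted mixing: C = (Q_r C_r + Q_w C_w)/(Q_r + Q_w)
= (9.48×15.0 + 1.47×28.3)/(9.48 + 1.47) = 183.8/10.95 = 16.79 °C.

16.8 °C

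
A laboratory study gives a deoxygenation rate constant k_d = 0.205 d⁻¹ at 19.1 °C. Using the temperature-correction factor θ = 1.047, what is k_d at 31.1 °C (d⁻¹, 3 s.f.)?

k_d(T₂) = k_d(T₁) · θ^(T₂−T₁) = 0.205 × 1.047^(31.1−19.1)
= 0.205 × 1.047^12.0 = 0.205 × 1.735 = 0.3557 d⁻¹.

k_d ≈ 0.356 d⁻¹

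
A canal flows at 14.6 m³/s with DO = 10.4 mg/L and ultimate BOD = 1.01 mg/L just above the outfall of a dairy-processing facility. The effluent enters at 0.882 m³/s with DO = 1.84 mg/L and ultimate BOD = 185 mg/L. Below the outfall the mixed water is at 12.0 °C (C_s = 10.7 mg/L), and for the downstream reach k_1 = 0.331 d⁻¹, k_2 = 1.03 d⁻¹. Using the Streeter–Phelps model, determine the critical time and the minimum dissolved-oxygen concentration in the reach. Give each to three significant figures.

t_c ≈ 1.40 d; minimum DO ≈ 8.38 mg/L

Mixed DO = (14.6×10.4 + 0.882×1.84)/(14.6+0.882) = 153.5/15.48 = 9.912 mg/L.
Mixed L₀ = (14.6×1.01 + 0.882×185)/(15.48) = 177.9/15.48 = 11.49 mg/L.
Initial deficit D₀ = C_s − DO₀ = 10.7 − 9.912 = 0.7877 mg/L.
t_c = (1/0.6990) ln[(1.03/0.331)(1 − 0.7877×0.6990/(0.331×11.49))] = 1.431 × ln(2.661) = 1.400 d.
D_c = (0.331/1.03) × 11.49 × e^(−0.331×1.400) = 0.3214 × 11.49 × 0.6291 = 2.323 mg/L.
Minimum DO = 10.7 − 2.323 = 8.377 mg/L.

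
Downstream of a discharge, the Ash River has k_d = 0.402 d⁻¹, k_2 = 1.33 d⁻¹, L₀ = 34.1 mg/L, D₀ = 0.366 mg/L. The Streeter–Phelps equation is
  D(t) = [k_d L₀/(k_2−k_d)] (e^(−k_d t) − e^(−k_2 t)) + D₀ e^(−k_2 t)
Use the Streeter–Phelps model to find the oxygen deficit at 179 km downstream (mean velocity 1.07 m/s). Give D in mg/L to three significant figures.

D ≈ 5.69 mg/L

Travel time t = x/v = 179 km / (1.07 m/s) = 179000 m / 1.07 m/s = 167300 s = 1.936 d.
k_d L₀/(k_2−k_d) = 0.402×34.1/(1.33−0.402) = 13.71/0.9280 = 14.77 mg/L.
e^(−k_d t) = e^(−0.402×1.936) = 0.4592; e^(−k_2 t) = e^(−1.33×1.936) = 0.07614.
D = 14.77 × (0.4592 − 0.07614) + 0.366 × 0.07614 = 5.658 + 0.02787 = 5.686 mg/L.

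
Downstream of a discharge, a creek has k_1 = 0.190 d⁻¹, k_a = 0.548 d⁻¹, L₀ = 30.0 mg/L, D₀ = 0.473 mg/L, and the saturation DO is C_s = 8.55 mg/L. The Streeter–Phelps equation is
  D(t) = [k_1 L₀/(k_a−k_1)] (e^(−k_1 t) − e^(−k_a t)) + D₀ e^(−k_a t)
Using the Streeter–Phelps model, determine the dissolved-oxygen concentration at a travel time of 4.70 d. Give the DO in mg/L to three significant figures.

DO ≈ 3.21 mg/L

k_1 L₀/(k_a−k_1) = 0.190×30.0/(0.548−0.190) = 5.700/0.3580 = 15.92 mg/L.
e^(−k_1 t) = e^(−0.190×4.700) = 0.4094; e^(−k_a t) = e^(−0.548×4.700) = 0.07611.
D = 15.92 × (0.4094 − 0.07611) + 0.473 × 0.07611 = 5.307 + 0.03600 = 5.343 mg/L.
DO = C_s − D = 8.55 − 5.343 = 3.207 mg/L.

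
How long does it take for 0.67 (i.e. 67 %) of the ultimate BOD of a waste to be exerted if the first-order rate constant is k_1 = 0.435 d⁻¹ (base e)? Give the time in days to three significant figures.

y/L₀ = 1 − e^(−k_1 t) = 0.67 ⇒ e^(−k_1 t) = 0.330
t = −ln(0.330) / 0.435 = 1.109 / 0.435 = 2.549 d.

t ≈ 2.55 d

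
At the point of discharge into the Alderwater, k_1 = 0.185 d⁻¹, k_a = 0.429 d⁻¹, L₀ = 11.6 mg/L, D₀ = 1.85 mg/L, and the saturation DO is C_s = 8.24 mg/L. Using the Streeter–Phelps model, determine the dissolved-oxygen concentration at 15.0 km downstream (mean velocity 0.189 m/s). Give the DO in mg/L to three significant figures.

Travel time t = x/v = 15.0 km / (0.189 m/s) = 15000 m / 0.189 m/s = 79370 s = 0.9186 d.
k_1 L₀/(k_a−k_1) = 0.185×11.6/(0.429−0.185) = 2.146/0.2440 = 8.795 mg/L.
e^(−k_1 t) = e^(−0.185×0.9186) = 0.8437; e^(−k_a t) = e^(−0.429×0.9186) = 0.6743.
D = 8.795 × (0.8437 − 0.6743) + 1.85 × 0.6743 = 1.490 + 1.247 = 2.737 mg/L.
DO = C_s − D = 8.24 − 2.737 = 5.503 mg/L.

DO ≈ 5.50 mg/L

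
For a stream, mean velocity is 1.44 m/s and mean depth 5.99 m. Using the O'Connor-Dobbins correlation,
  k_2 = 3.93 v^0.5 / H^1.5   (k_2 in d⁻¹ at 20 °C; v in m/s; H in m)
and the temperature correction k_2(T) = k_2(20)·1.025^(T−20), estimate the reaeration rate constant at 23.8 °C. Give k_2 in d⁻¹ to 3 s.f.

k_2 ≈ 0.353 d⁻¹

k_2(20) = 3.93 × 1.44^0.5 / 5.99^1.5 = 3.93 × 1.200 / 14.66 = 0.3217 d⁻¹.
k_2(23.8) = 0.3217 × 1.025^(23.8−20) = 0.3217 × 1.098 = 0.3533 d⁻¹.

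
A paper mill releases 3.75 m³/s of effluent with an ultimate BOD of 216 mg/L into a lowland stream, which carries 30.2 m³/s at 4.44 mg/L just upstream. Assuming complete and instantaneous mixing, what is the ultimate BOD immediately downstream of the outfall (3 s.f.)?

27.8 mg/L

Flow-weighted mixing: C = (Q_r C_r + Q_w C_w)/(Q_r + Q_w)
= (30.2×4.44 + 3.75×216)/(30.2 + 3.75) = 944.1/33.95 = 27.81 mg/L.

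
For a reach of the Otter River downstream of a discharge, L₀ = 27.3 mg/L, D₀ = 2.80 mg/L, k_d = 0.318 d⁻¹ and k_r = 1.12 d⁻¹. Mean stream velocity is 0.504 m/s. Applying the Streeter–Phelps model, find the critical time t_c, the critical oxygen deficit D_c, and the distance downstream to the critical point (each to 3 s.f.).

t_c ≈ 1.20 d; D_c ≈ 5.30 mg/L; x_c ≈ 52.1 km

t_c = [1/(k_r−k_d)] ln[(k_r/k_d)(1 − D₀(k_r−k_d)/(k_d L₀))]
= [1/(1.12−0.318)] ln[(1.12/0.318)(1 − 2.80×0.8020/(0.318×27.3))]
= (1/0.8020) ln[3.522 × 0.7413] = 1.247 × ln(2.611) = 1.247 × 0.9597 = 1.197 d.
D_c = (k_d/k_r) L₀ e^(−k_d t_c) = (0.318/1.12) × 27.3 × e^(−0.318×1.197) = 0.2839 × 27.3 × 0.6835 = 5.298 mg/L.
x_c = v t_c = 0.504 m/s × 1.197 d × 86400 s/d = 52110 m ≈ 52.1 km.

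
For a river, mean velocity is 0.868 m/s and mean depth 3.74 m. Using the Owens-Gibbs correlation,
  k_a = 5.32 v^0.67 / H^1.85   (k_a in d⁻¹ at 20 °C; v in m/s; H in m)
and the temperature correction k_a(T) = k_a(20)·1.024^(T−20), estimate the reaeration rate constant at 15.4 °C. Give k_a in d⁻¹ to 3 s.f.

k_a ≈ 0.378 d⁻¹

k_a(20) = 5.32 × 0.868^0.67 / 3.74^1.85 = 5.32 × 0.9095 / 11.48 = 0.4216 d⁻¹.
k_a(15.4) = 0.4216 × 1.024^(15.4−20) = 0.4216 × 0.8966 = 0.3780 d⁻¹.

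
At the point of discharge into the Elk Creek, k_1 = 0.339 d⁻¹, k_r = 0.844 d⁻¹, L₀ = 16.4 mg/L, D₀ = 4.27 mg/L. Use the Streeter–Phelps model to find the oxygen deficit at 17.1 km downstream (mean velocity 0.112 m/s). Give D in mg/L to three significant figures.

D ≈ 4.53 mg/L

Travel time t = x/v = 17.1 km / (0.112 m/s) = 17100 m / 0.112 m/s = 152700 s = 1.767 d.
k_1 L₀/(k_r−k_1) = 0.339×16.4/(0.844−0.339) = 5.560/0.5050 = 11.01 mg/L.
e^(−k_1 t) = e^(−0.339×1.767) = 0.5493; e^(−k_r t) = e^(−0.844×1.767) = 0.2250.
D = 11.01 × (0.5493 − 0.2250) + 4.27 × 0.2250 = 3.570 + 0.9610 = 4.531 mg/L.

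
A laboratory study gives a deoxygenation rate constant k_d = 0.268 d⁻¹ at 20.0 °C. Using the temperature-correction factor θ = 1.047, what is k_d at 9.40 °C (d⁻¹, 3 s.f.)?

k_d ≈ 0.165 d⁻¹

k_d(T₂) = k_d(T₁) · θ^(T₂−T₁) = 0.268 × 1.047^(9.40−20.0)
= 0.268 × 1.047^-10.6 = 0.268 × 0.6146 = 0.1647 d⁻¹.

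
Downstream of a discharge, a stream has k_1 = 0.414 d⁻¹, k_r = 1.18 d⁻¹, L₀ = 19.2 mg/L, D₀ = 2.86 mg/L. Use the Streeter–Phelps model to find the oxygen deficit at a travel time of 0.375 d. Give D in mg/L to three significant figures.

k_1 L₀/(k_r−k_1) = 0.414×19.2/(1.18−0.414) = 7.949/0.7660 = 10.38 mg/L.
e^(−k_1 t) = e^(−0.414×0.3750) = 0.8562; e^(−k_r t) = e^(−1.18×0.3750) = 0.6424.
D = 10.38 × (0.8562 − 0.6424) + 2.86 × 0.6424 = 2.218 + 1.837 = 4.056 mg/L.

D ≈ 4.06 mg/L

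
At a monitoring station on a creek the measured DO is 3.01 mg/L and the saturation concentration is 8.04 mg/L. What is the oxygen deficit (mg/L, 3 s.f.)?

D = C_s − C = 8.04 − 3.01 = 5.03 mg/L.

D ≈ 5.03 mg/L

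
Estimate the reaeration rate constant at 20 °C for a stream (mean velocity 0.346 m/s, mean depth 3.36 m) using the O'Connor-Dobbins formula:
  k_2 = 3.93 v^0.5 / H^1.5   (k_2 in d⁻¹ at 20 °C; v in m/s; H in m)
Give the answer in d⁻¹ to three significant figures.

k_2 ≈ 0.375 d⁻¹

k_2 = 3.93 × 0.346^0.5 / 3.36^1.5 = 3.93 × 0.5882 / 6.159 = 0.3753 d⁻¹.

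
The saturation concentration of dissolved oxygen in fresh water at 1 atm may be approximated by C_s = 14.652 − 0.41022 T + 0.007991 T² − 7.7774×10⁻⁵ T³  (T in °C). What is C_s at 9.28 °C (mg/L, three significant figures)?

C_s ≈ 11.5 mg/L

C_s = 14.652 − 0.41022×9.28 + 0.007991×9.28² − 7.7774×10⁻⁵×9.28³ = 11.47 mg/L.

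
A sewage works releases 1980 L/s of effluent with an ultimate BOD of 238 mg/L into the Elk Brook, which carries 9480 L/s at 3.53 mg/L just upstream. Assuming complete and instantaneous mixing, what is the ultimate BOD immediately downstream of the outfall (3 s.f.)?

Flow-weighted mixing: C = (Q_r C_r + Q_w C_w)/(Q_r + Q_w)
= (9480×3.53 + 1980×238)/(9480 + 1980) = 504700/11460 = 44.04 mg/L.

44.0 mg/L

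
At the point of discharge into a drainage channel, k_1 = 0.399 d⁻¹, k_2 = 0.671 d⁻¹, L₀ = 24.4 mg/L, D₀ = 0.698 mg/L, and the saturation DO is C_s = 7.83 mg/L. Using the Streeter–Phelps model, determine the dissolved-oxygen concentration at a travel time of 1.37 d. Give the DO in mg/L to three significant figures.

DO ≈ 1.11 mg/L

k_1 L₀/(k_2−k_1) = 0.399×24.4/(0.671−0.399) = 9.736/0.2720 = 35.79 mg/L.
e^(−k_1 t) = e^(−0.399×1.370) = 0.5789; e^(−k_2 t) = e^(−0.671×1.370) = 0.3988.
D = 35.79 × (0.5789 − 0.3988) + 0.698 × 0.3988 = 6.446 + 0.2784 = 6.724 mg/L.
DO = C_s − D = 7.83 − 6.724 = 1.106 mg/L.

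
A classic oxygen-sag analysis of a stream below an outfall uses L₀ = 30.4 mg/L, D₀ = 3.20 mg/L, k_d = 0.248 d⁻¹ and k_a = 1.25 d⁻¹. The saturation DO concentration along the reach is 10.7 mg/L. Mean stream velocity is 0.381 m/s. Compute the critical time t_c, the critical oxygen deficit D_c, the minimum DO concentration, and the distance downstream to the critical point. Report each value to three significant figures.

t_c ≈ 1.06 d; D_c ≈ 4.64 mg/L; min DO ≈ 6.06 mg/L; x_c ≈ 34.9 km

With k_a/k_d = 5.040 and 1 − D₀(k_a−k_d)/(k_d L₀) = 0.5747,
t_c = ln(5.040 × 0.5747) / (1.25 − 0.248) = ln(2.897) / 1.002 = 1.064/1.002 = 1.061 d.
D_c = (k_d/k_a) L₀ e^(−k_d t_c) = (0.248/1.25) × 30.4 × e^(−0.248×1.061) = 0.1984 × 30.4 × 0.7686 = 4.635 mg/L.
Minimum DO = C_s − D_c = 10.7 − 4.635 = 6.065 mg/L.
x_c = v t_c = 0.381 m/s × 1.061 d × 86400 s/d = 34940 m ≈ 34.9 km.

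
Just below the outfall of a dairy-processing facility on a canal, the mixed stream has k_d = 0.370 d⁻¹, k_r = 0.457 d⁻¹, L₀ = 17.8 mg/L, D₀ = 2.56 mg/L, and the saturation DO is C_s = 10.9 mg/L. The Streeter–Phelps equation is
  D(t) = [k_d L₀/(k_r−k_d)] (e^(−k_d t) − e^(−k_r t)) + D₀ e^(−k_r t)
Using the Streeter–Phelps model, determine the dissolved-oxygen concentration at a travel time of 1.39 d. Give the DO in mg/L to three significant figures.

DO ≈ 4.39 mg/L

k_d L₀/(k_r−k_d) = 0.370×17.8/(0.457−0.370) = 6.586/0.08700 = 75.70 mg/L.
e^(−k_d t) = e^(−0.370×1.390) = 0.5979; e^(−k_r t) = e^(−0.457×1.390) = 0.5298.
D = 75.70 × (0.5979 − 0.5298) + 2.56 × 0.5298 = 5.156 + 1.356 = 6.512 mg/L.
DO = C_s − D = 10.9 − 6.512 = 4.388 mg/L.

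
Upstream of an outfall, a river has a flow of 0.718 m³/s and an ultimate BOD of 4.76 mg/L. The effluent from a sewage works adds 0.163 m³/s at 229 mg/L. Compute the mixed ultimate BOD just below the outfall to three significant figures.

46.2 mg/L

Flow-weighted mixing: C = (Q_r C_r + Q_w C_w)/(Q_r + Q_w)
= (0.718×4.76 + 0.163×229)/(0.718 + 0.163) = 40.74/0.8810 = 46.25 mg/L.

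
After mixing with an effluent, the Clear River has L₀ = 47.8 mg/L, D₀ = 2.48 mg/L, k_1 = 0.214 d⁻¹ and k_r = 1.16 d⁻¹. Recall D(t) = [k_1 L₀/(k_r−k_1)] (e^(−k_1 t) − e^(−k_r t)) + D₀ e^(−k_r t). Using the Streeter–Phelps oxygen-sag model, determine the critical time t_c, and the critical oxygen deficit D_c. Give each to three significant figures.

t_c = [1/(k_r−k_1)] ln[(k_r/k_1)(1 − D₀(k_r−k_1)/(k_1 L₀))]
= [1/(1.16−0.214)] ln[(1.16/0.214)(1 − 2.48×0.9460/(0.214×47.8))]
= (1/0.9460) ln[5.421 × 0.7706] = 1.057 × ln(4.177) = 1.057 × 1.430 = 1.511 d.
L(t_c) = L₀ e^(−k_1 t_c) = 47.8 × 0.7237 = 34.59 mg/L, and at the critical point k_r D_c = k_1 L, so D_c = (0.214/1.16) × 34.59 = 6.382 mg/L.

t_c ≈ 1.51 d; D_c ≈ 6.38 mg/L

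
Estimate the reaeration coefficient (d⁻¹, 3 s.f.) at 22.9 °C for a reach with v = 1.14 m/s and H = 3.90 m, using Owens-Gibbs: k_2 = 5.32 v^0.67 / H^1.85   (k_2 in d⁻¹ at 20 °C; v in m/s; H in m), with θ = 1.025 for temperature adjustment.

k_2 ≈ 0.503 d⁻¹

k_2(20) = 5.32 × 1.14^0.67 / 3.90^1.85 = 5.32 × 1.092 / 12.40 = 0.4683 d⁻¹.
k_2(22.9) = 0.4683 × 1.025^(22.9−20) = 0.4683 × 1.074 = 0.5031 d⁻¹.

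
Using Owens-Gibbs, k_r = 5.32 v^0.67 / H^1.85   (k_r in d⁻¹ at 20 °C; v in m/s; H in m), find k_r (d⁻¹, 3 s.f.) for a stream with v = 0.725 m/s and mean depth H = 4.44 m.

k_r ≈ 0.272 d⁻¹

k_r = 5.32 × 0.725^0.67 / 4.44^1.85 = 5.32 × 0.8062 / 15.76 = 0.2721 d⁻¹.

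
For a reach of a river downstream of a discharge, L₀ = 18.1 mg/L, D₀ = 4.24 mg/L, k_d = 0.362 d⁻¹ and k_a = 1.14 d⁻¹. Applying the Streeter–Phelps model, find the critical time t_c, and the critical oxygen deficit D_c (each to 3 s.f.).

t_c = [1/(k_a−k_d)] ln[(k_a/k_d)(1 − D₀(k_a−k_d)/(k_d L₀))]
= [1/(1.14−0.362)] ln[(1.14/0.362)(1 − 4.24×0.7780/(0.362×18.1))]
= (1/0.7780) ln[3.149 × 0.4965] = 1.285 × ln(1.564) = 1.285 × 0.4471 = 0.5746 d.
L(t_c) = L₀ e^(−k_d t_c) = 18.1 × 0.8122 = 14.70 mg/L, and at the critical point k_a D_c = k_d L, so D_c = (0.362/1.14) × 14.70 = 4.668 mg/L.

t_c ≈ 0.575 d; D_c ≈ 4.67 mg/L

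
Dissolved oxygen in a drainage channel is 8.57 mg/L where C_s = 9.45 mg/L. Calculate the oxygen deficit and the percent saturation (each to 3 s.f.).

D ≈ 0.880 mg/L; 90.7 % saturation

D = C_s − C = 9.45 − 8.57 = 0.880 mg/L.
% saturation = 8.57/9.45 × 100 = 90.7 %.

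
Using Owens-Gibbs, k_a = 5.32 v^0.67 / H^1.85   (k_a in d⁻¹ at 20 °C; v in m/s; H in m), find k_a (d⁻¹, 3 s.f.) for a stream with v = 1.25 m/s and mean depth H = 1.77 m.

k_a = 5.32 × 1.25^0.67 / 1.77^1.85 = 5.32 × 1.161 / 2.876 = 2.148 d⁻¹.

k_a ≈ 2.15 d⁻¹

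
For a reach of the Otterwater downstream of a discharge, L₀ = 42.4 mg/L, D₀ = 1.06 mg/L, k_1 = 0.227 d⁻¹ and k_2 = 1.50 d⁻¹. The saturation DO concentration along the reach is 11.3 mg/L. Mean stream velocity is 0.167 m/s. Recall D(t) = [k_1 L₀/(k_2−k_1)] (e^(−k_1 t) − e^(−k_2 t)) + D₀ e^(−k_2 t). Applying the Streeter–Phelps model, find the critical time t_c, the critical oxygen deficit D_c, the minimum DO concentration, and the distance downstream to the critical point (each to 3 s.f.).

t_c ≈ 1.36 d; D_c ≈ 4.71 mg/L; min DO ≈ 6.59 mg/L; x_c ≈ 19.7 km

t_c = [1/(k_2−k_1)] ln[(k_2/k_1)(1 − D₀(k_2−k_1)/(k_1 L₀))]
= [1/(1.50−0.227)] ln[(1.50/0.227)(1 − 1.06×1.273/(0.227×42.4))]
= (1/1.273) ln[6.608 × 0.8598] = 0.7855 × ln(5.682) = 0.7855 × 1.737 = 1.365 d.
L(t_c) = L₀ e^(−k_1 t_c) = 42.4 × 0.7336 = 31.11 mg/L, and at the critical point k_2 D_c = k_1 L, so D_c = (0.227/1.50) × 31.11 = 4.707 mg/L.
Minimum DO = C_s − D_c = 11.3 − 4.707 = 6.593 mg/L.
x_c = v t_c = 0.167 m/s × 1.365 d × 86400 s/d = 19690 m ≈ 19.7 km.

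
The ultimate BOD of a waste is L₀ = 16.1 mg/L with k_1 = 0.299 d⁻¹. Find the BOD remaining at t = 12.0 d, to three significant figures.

L_t = L₀ e^(−k_1 t) = 16.1 × e^(−0.299×12.0) = 16.1 × 0.02765 = 0.4452 mg/L.

L ≈ 0.445 mg/L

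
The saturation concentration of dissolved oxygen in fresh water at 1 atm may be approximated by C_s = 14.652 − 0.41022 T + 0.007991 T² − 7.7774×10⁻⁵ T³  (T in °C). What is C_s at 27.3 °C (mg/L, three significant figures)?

C_s ≈ 7.83 mg/L

C_s = 14.652 − 0.41022×27.3 + 0.007991×27.3² − 7.7774×10⁻⁵×27.3³ = 7.826 mg/L.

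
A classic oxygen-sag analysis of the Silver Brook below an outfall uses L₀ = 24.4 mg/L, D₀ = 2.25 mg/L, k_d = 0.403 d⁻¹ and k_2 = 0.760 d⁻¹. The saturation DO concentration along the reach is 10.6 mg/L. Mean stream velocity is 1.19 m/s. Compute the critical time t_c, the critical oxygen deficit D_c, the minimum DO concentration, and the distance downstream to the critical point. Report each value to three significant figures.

At the critical point dD/dt = 0, so k_d L₀ e^(−k_d t) = k_2 D. Substituting D(t) from the Streeter–Phelps equation and solving for t gives
t_c = ln[(k_2/k_d)(1 − D₀(k_2−k_d)/(k_d L₀))] / (k_2−k_d).
Here k_2−k_d = 0.3570 d⁻¹ and 1 − D₀(k_2−k_d)/(k_d L₀) = 1 − 2.25×0.3570/(0.403×24.4) = 0.9183, so
t_c = ln(1.886 × 0.9183) / 0.3570 = 0.5492 / 0.3570 = 1.538 d.
L(t_c) = L₀ e^(−k_d t_c) = 24.4 × 0.5380 = 13.13 mg/L, and at the critical point k_2 D_c = k_d L, so D_c = (0.403/0.760) × 13.13 = 6.961 mg/L.
Minimum DO = C_s − D_c = 10.6 − 6.961 = 3.639 mg/L.
x_c = v t_c = 1.19 m/s × 1.538 d × 86400 s/d = 158200 m ≈ 158 km.

t_c ≈ 1.54 d; D_c ≈ 6.96 mg/L; min DO ≈ 3.64 mg/L; x_c ≈ 158 km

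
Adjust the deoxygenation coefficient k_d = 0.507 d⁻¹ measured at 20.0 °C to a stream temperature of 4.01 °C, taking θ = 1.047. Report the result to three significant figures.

k_d ≈ 0.243 d⁻¹

k_d(T₂) = k_d(T₁) · θ^(T₂−T₁) = 0.507 × 1.047^(4.01−20.0)
= 0.507 × 1.047^-16.0 = 0.507 × 0.4798 = 0.2433 d⁻¹.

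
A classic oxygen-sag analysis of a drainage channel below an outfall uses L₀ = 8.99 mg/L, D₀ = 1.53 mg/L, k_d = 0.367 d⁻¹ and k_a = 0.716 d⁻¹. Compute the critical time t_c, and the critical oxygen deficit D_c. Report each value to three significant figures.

t_c ≈ 1.41 d; D_c ≈ 2.75 mg/L

At the critical point dD/dt = 0, so k_d L₀ e^(−k_d t) = k_a D. Substituting D(t) from the Streeter–Phelps equation and solving for t gives
t_c = ln[(k_a/k_d)(1 − D₀(k_a−k_d)/(k_d L₀))] / (k_a−k_d).
Here k_a−k_d = 0.3490 d⁻¹ and 1 − D₀(k_a−k_d)/(k_d L₀) = 1 − 1.53×0.3490/(0.367×8.99) = 0.8382, so
t_c = ln(1.951 × 0.8382) / 0.3490 = 0.4918 / 0.3490 = 1.409 d.
D_c = (k_d/k_a) L₀ e^(−k_d t_c) = (0.367/0.716) × 8.99 × e^(−0.367×1.409) = 0.5126 × 8.99 × 0.5962 = 2.747 mg/L.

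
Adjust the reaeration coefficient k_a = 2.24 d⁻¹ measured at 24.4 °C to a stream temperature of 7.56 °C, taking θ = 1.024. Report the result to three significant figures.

k_a(T₂) = k_a(T₁) · θ^(T₂−T₁) = 2.24 × 1.024^(7.56−24.4)
= 2.24 × 1.024^-16.8 = 2.24 × 0.6707 = 1.502 d⁻¹.

k_a ≈ 1.50 d⁻¹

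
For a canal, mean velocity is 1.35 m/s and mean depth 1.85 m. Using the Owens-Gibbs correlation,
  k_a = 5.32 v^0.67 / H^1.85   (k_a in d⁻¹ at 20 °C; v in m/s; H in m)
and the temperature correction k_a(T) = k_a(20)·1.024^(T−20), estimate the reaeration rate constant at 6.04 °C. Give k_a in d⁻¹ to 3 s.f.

k_a(20) = 5.32 × 1.35^0.67 / 1.85^1.85 = 5.32 × 1.223 / 3.121 = 2.084 d⁻¹.
k_a(6.04) = 2.084 × 1.024^(6.04−20) = 2.084 × 0.7181 = 1.497 d⁻¹.

k_a ≈ 1.50 d⁻¹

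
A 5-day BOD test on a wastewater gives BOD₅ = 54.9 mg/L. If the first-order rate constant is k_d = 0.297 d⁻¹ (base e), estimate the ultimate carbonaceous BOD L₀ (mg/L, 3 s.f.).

L₀ ≈ 71.0 mg/L

BOD₅ = L₀(1 − e^(−5k_d)) ⇒ L₀ = BOD₅ / (1 − e^(−5×0.297))
= 54.9 / (1 − 0.2265) = 54.9 / 0.7735 = 70.98 mg/L.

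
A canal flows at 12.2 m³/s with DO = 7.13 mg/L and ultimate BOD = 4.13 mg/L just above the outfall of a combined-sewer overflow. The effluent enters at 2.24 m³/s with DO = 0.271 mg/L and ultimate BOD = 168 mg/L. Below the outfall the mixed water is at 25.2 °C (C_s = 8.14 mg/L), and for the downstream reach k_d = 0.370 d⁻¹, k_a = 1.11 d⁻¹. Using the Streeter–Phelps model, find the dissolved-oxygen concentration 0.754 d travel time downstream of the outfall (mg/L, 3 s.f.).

DO ≈ 2.46 mg/L

Mixed DO = (12.2×7.13 + 2.24×0.271)/(12.2+2.24) = 87.59/14.44 = 6.066 mg/L.
Mixed L₀ = (12.2×4.13 + 2.24×168)/(14.44) = 426.7/14.44 = 29.55 mg/L.
Initial deficit D₀ = C_s − DO₀ = 8.14 − 6.066 = 2.074 mg/L.
D(0.754) = [0.370×29.55/(1.11−0.370)](e^(−0.370×0.754) − e^(−1.11×0.754)) + 2.074 e^(−1.11×0.754)
= 14.78 × (0.7566 − 0.4330) + 2.074 × 0.4330 = 5.678 mg/L.
DO = 8.14 − 5.678 = 2.462 mg/L.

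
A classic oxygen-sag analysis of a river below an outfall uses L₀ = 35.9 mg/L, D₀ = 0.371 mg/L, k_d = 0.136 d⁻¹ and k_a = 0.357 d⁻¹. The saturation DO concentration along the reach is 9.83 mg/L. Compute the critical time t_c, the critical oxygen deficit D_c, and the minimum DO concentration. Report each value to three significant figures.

With k_a/k_d = 2.625 and 1 − D₀(k_a−k_d)/(k_d L₀) = 0.9832,
t_c = ln(2.625 × 0.9832) / (0.357 − 0.136) = ln(2.581) / 0.2210 = 0.9481/0.2210 = 4.290 d.
L(t_c) = L₀ e^(−k_d t_c) = 35.9 × 0.5580 = 20.03 mg/L, and at the critical point k_a D_c = k_d L, so D_c = (0.136/0.357) × 20.03 = 7.631 mg/L.
Minimum DO = C_s − D_c = 9.83 − 7.631 = 2.199 mg/L.

t_c ≈ 4.29 d; D_c ≈ 7.63 mg/L; min DO ≈ 2.20 mg/L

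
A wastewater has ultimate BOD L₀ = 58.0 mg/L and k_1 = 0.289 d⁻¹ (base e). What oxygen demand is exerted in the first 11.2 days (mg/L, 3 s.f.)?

y ≈ 55.7 mg/L

y_t = L₀(1 − e^(−k_1 t)) = 58.0 × (1 − e^(−0.289×11.2))
= 58.0 × (1 − 0.03929) = 58.0 × 0.9607 = 55.72 mg/L.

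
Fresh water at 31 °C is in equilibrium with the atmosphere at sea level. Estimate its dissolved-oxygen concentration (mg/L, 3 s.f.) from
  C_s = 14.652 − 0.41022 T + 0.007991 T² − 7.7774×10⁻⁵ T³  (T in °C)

C_s ≈ 7.30 mg/L

C_s = 14.652 − 0.41022×31 + 0.007991×31² − 7.7774×10⁻⁵×31³ = 7.298 mg/L.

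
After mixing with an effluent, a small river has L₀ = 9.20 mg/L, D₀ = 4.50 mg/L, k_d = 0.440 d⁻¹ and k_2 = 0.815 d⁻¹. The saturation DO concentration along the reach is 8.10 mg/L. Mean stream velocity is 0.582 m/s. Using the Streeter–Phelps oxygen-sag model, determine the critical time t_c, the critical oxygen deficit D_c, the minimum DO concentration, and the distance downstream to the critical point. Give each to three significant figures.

At the critical point dD/dt = 0, so k_d L₀ e^(−k_d t) = k_2 D. Substituting D(t) from the Streeter–Phelps equation and solving for t gives
t_c = ln[(k_2/k_d)(1 − D₀(k_2−k_d)/(k_d L₀))] / (k_2−k_d).
Here k_2−k_d = 0.3750 d⁻¹ and 1 − D₀(k_2−k_d)/(k_d L₀) = 1 − 4.50×0.3750/(0.440×9.20) = 0.5831, so
t_c = ln(1.852 × 0.5831) / 0.3750 = 0.07706 / 0.3750 = 0.2055 d.
L(t_c) = L₀ e^(−k_d t_c) = 9.20 × 0.9135 = 8.405 mg/L, and at the critical point k_2 D_c = k_d L, so D_c = (0.440/0.815) × 8.405 = 4.537 mg/L.
Minimum DO = C_s − D_c = 8.10 − 4.537 = 3.563 mg/L.
x_c = v t_c = 0.582 m/s × 0.2055 d × 86400 s/d = 10330 m ≈ 10.3 km.

t_c ≈ 0.206 d; D_c ≈ 4.54 mg/L; min DO ≈ 3.56 mg/L; x_c ≈ 10.3 km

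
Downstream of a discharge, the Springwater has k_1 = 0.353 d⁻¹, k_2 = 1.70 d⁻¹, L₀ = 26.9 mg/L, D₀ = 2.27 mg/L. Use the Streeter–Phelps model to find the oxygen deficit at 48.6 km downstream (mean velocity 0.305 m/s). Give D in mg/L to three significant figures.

Travel time t = x/v = 48.6 km / (0.305 m/s) = 48600 m / 0.305 m/s = 159300 s = 1.844 d.
k_1 L₀/(k_2−k_1) = 0.353×26.9/(1.70−0.353) = 9.496/1.347 = 7.050 mg/L.
e^(−k_1 t) = e^(−0.353×1.844) = 0.5215; e^(−k_2 t) = e^(−1.70×1.844) = 0.04349.
D = 7.050 × (0.5215 − 0.04349) + 2.27 × 0.04349 = 3.370 + 0.09872 = 3.469 mg/L.

D ≈ 3.47 mg/L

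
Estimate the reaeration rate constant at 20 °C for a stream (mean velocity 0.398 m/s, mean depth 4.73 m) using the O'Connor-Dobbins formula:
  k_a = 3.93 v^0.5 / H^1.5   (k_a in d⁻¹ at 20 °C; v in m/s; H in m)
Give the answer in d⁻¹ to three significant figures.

k_a ≈ 0.241 d⁻¹

k_a = 3.93 × 0.398^0.5 / 4.73^1.5 = 3.93 × 0.6309 / 10.29 = 0.2410 d⁻¹.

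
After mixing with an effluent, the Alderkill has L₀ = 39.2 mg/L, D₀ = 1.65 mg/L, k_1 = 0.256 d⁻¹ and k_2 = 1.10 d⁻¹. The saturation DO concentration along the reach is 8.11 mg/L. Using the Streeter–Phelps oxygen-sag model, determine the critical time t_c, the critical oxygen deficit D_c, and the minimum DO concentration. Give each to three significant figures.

t_c ≈ 1.55 d; D_c ≈ 6.13 mg/L; min DO ≈ 1.98 mg/L

With k_2/k_1 = 4.297 and 1 − D₀(k_2−k_1)/(k_1 L₀) = 0.8612,
t_c = ln(4.297 × 0.8612) / (1.10 − 0.256) = ln(3.701) / 0.8440 = 1.308/0.8440 = 1.550 d.
D_c = (k_1/k_2) L₀ e^(−k_1 t_c) = (0.256/1.10) × 39.2 × e^(−0.256×1.550) = 0.2327 × 39.2 × 0.6724 = 6.134 mg/L.
Minimum DO = C_s − D_c = 8.11 − 6.134 = 1.976 mg/L.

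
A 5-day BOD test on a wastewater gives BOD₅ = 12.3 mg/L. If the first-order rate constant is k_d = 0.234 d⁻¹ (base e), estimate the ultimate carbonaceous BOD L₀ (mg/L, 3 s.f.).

L₀ ≈ 17.8 mg/L

BOD₅ = L₀(1 − e^(−5k_d)) ⇒ L₀ = BOD₅ / (1 − e^(−5×0.234))
= 12.3 / (1 − 0.3104) = 12.3 / 0.6896 = 17.84 mg/L.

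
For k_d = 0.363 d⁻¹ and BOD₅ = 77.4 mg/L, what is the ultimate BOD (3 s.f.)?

L₀ ≈ 92.5 mg/L

BOD₅ = L₀(1 − e^(−5k_d)) ⇒ L₀ = BOD₅ / (1 − e^(−5×0.363))
= 77.4 / (1 − 0.1628) = 77.4 / 0.8372 = 92.46 mg/L.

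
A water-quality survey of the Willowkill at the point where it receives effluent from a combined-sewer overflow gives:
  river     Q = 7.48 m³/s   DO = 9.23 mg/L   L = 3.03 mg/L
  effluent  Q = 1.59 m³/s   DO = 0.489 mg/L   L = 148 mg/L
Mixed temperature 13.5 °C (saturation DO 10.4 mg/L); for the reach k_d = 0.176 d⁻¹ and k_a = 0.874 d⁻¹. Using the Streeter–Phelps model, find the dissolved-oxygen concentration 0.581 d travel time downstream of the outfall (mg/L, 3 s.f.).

Mixed DO = (7.48×9.23 + 1.59×0.489)/(7.48+1.59) = 69.82/9.070 = 7.698 mg/L.
Mixed L₀ = (7.48×3.03 + 1.59×148)/(9.070) = 258.0/9.070 = 28.44 mg/L.
Initial deficit D₀ = C_s − DO₀ = 10.4 − 7.698 = 2.702 mg/L.
D(0.581) = [0.176×28.44/(0.874−0.176)](e^(−0.176×0.581) − e^(−0.874×0.581)) + 2.702 e^(−0.874×0.581)
= 7.172 × (0.9028 − 0.6018) + 2.702 × 0.6018 = 3.785 mg/L.
DO = 10.4 − 3.785 = 6.615 mg/L.

DO ≈ 6.62 mg/L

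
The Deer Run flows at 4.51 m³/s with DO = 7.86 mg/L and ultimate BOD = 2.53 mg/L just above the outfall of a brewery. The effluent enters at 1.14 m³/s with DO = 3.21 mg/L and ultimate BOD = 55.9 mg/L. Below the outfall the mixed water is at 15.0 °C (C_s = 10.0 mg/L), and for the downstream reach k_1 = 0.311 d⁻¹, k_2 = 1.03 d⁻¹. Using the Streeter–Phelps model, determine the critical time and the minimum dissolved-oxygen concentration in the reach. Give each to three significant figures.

t_c ≈ 0.600 d; minimum DO ≈ 6.67 mg/L

Mixed DO = (4.51×7.86 + 1.14×3.21)/(4.51+1.14) = 39.11/5.650 = 6.922 mg/L.
Mixed L₀ = (4.51×2.53 + 1.14×55.9)/(5.650) = 75.14/5.650 = 13.30 mg/L.
Initial deficit D₀ = C_s − DO₀ = 10.0 − 6.922 = 3.078 mg/L.
t_c = (1/0.7190) ln[(1.03/0.311)(1 − 3.078×0.7190/(0.311×13.30))] = 1.391 × ln(1.540) = 0.6001 d.
D_c = (0.311/1.03) × 13.30 × e^(−0.311×0.6001) = 0.3019 × 13.30 × 0.8297 = 3.332 mg/L.
Minimum DO = 10.0 − 3.332 = 6.668 mg/L.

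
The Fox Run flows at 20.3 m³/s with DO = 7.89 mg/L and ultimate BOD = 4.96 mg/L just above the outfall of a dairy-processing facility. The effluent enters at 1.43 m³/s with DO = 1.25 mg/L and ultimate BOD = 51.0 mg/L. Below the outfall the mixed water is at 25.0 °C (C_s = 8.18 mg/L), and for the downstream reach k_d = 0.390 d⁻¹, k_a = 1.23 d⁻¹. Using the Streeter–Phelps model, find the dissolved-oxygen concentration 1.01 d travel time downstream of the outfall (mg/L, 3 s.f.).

Mixed DO = (20.3×7.89 + 1.43×1.25)/(20.3+1.43) = 162.0/21.73 = 7.453 mg/L.
Mixed L₀ = (20.3×4.96 + 1.43×51.0)/(21.73) = 173.6/21.73 = 7.990 mg/L.
Initial deficit D₀ = C_s − DO₀ = 8.18 − 7.453 = 0.7270 mg/L.
D(1.01) = [0.390×7.990/(1.23−0.390)](e^(−0.390×1.01) − e^(−1.23×1.01)) + 0.7270 e^(−1.23×1.01)
= 3.710 × (0.6744 − 0.2887) + 0.7270 × 0.2887 = 1.641 mg/L.
DO = 8.18 − 1.641 = 6.539 mg/L.

DO ≈ 6.54 mg/L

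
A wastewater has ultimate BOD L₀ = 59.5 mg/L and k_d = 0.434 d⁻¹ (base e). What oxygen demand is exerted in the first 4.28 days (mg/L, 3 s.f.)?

y ≈ 50.2 mg/L

y_t = L₀(1 − e^(−k_d t)) = 59.5 × (1 − e^(−0.434×4.28))
= 59.5 × (1 − 0.1561) = 59.5 × 0.8439 = 50.21 mg/L.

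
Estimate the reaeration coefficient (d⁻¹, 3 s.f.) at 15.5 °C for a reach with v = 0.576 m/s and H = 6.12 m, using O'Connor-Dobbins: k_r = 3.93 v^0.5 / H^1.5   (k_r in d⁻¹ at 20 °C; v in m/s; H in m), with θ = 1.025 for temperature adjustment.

k_r ≈ 0.176 d⁻¹

k_r(20) = 3.93 × 0.576^0.5 / 6.12^1.5 = 3.93 × 0.7589 / 15.14 = 0.1970 d⁻¹.
k_r(15.5) = 0.1970 × 1.025^(15.5−20) = 0.1970 × 0.8948 = 0.1763 d⁻¹.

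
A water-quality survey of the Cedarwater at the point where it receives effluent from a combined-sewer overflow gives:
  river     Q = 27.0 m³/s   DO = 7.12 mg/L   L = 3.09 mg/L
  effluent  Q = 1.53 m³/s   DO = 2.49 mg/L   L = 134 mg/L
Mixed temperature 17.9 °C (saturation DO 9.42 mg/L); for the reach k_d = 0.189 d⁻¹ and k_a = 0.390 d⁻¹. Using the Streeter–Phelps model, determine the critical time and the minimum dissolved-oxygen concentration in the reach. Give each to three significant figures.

Mixed DO = (27.0×7.12 + 1.53×2.49)/(27.0+1.53) = 196.0/28.53 = 6.872 mg/L.
Mixed L₀ = (27.0×3.09 + 1.53×134)/(28.53) = 288.4/28.53 = 10.11 mg/L.
Initial deficit D₀ = C_s − DO₀ = 9.42 − 6.872 = 2.548 mg/L.
t_c = (1/0.2010) ln[(0.390/0.189)(1 − 2.548×0.2010/(0.189×10.11))] = 4.975 × ln(1.510) = 2.052 d.
D_c = (0.189/0.390) × 10.11 × e^(−0.189×2.052) = 0.4846 × 10.11 × 0.6786 = 3.325 mg/L.
Minimum DO = 9.42 − 3.325 = 6.095 mg/L.

t_c ≈ 2.05 d; minimum DO ≈ 6.10 mg/L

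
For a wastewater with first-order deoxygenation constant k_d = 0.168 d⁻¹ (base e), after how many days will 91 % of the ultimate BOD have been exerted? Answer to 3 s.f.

t ≈ 14.3 d

y/L₀ = 1 − e^(−k_d t) = 0.91 ⇒ e^(−k_d t) = 0.0900
t = −ln(0.0900) / 0.168 = 2.408 / 0.168 = 14.33 d.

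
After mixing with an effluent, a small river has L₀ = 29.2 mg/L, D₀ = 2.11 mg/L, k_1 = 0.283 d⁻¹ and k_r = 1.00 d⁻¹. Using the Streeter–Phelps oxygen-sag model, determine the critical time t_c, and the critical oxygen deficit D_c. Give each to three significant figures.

t_c = [1/(k_r−k_1)] ln[(k_r/k_1)(1 − D₀(k_r−k_1)/(k_1 L₀))]
= [1/(1.00−0.283)] ln[(1.00/0.283)(1 − 2.11×0.7170/(0.283×29.2))]
= (1/0.7170) ln[3.534 × 0.8169] = 1.395 × ln(2.887) = 1.395 × 1.060 = 1.479 d.
D_c = (k_1/k_r) L₀ e^(−k_1 t_c) = (0.283/1.00) × 29.2 × e^(−0.283×1.479) = 0.2830 × 29.2 × 0.6581 = 5.438 mg/L.

t_c ≈ 1.48 d; D_c ≈ 5.44 mg/L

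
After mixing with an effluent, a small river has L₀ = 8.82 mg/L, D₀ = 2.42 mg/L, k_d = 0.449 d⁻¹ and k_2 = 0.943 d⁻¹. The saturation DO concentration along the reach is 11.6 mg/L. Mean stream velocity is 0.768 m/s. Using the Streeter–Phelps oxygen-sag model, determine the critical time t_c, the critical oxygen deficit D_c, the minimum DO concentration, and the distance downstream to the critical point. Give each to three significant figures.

With k_2/k_d = 2.100 and 1 − D₀(k_2−k_d)/(k_d L₀) = 0.6981,
t_c = ln(2.100 × 0.6981) / (0.943 − 0.449) = ln(1.466) / 0.4940 = 0.3827/0.4940 = 0.7747 d.
D_c = (k_d/k_2) L₀ e^(−k_d t_c) = (0.449/0.943) × 8.82 × e^(−0.449×0.7747) = 0.4761 × 8.82 × 0.7062 = 2.966 mg/L.
Minimum DO = C_s − D_c = 11.6 − 2.966 = 8.634 mg/L.
x_c = v t_c = 0.768 m/s × 0.7747 d × 86400 s/d = 51400 m ≈ 51.4 km.

t_c ≈ 0.775 d; D_c ≈ 2.97 mg/L; min DO ≈ 8.63 mg/L; x_c ≈ 51.4 km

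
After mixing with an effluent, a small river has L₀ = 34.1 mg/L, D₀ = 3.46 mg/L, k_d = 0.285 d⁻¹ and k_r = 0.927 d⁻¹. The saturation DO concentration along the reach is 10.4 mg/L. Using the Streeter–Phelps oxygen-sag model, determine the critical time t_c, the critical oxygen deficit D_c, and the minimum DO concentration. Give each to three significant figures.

t_c ≈ 1.43 d; D_c ≈ 6.97 mg/L; min DO ≈ 3.43 mg/L

At the critical point dD/dt = 0, so k_d L₀ e^(−k_d t) = k_r D. Substituting D(t) from the Streeter–Phelps equation and solving for t gives
t_c = ln[(k_r/k_d)(1 − D₀(k_r−k_d)/(k_d L₀))] / (k_r−k_d).
Here k_r−k_d = 0.6420 d⁻¹ and 1 − D₀(k_r−k_d)/(k_d L₀) = 1 − 3.46×0.6420/(0.285×34.1) = 0.7714, so
t_c = ln(3.253 × 0.7714) / 0.6420 = 0.9200 / 0.6420 = 1.433 d.
D_c = (k_d/k_r) L₀ e^(−k_d t_c) = (0.285/0.927) × 34.1 × e^(−0.285×1.433) = 0.3074 × 34.1 × 0.6647 = 6.969 mg/L.
Minimum DO = C_s − D_c = 10.4 − 6.969 = 3.431 mg/L.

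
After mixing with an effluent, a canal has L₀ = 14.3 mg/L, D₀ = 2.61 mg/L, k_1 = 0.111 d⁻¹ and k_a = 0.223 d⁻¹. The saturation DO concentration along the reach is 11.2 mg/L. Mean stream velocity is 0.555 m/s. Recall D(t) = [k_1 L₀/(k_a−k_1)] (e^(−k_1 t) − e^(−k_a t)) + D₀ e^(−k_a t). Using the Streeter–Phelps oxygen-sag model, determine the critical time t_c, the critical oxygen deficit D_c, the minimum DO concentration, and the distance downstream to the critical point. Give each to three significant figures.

t_c ≈ 4.41 d; D_c ≈ 4.36 mg/L; min DO ≈ 6.84 mg/L; x_c ≈ 212 km

t_c = [1/(k_a−k_1)] ln[(k_a/k_1)(1 − D₀(k_a−k_1)/(k_1 L₀))]
= [1/(0.223−0.111)] ln[(0.223/0.111)(1 − 2.61×0.1120/(0.111×14.3))]
= (1/0.1120) ln[2.009 × 0.8158] = 8.929 × ln(1.639) = 8.929 × 0.4941 = 4.412 d.
D_c = (k_1/k_a) L₀ e^(−k_1 t_c) = (0.111/0.223) × 14.3 × e^(−0.111×4.412) = 0.4978 × 14.3 × 0.6128 = 4.362 mg/L.
Minimum DO = C_s − D_c = 11.2 − 4.362 = 6.838 mg/L.
x_c = v t_c = 0.555 m/s × 4.412 d × 86400 s/d = 211500 m ≈ 212 km.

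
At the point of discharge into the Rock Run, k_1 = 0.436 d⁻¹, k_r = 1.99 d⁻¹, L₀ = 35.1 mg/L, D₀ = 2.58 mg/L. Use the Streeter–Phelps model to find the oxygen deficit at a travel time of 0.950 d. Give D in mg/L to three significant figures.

k_1 L₀/(k_r−k_1) = 0.436×35.1/(1.99−0.436) = 15.30/1.554 = 9.848 mg/L.
e^(−k_1 t) = e^(−0.436×0.9500) = 0.6609; e^(−k_r t) = e^(−1.99×0.9500) = 0.1510.
D = 9.848 × (0.6609 − 0.1510) + 2.58 × 0.1510 = 5.021 + 0.3896 = 5.411 mg/L.

D ≈ 5.41 mg/L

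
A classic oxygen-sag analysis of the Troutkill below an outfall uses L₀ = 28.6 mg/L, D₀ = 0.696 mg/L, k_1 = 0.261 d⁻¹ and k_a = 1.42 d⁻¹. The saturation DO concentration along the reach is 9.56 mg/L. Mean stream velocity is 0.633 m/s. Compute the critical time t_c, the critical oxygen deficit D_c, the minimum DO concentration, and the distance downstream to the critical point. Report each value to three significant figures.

t_c ≈ 1.36 d; D_c ≈ 3.68 mg/L; min DO ≈ 5.88 mg/L; x_c ≈ 74.5 km

At the critical point dD/dt = 0, so k_1 L₀ e^(−k_1 t) = k_a D. Substituting D(t) from the Streeter–Phelps equation and solving for t gives
t_c = ln[(k_a/k_1)(1 − D₀(k_a−k_1)/(k_1 L₀))] / (k_a−k_1).
Here k_a−k_1 = 1.159 d⁻¹ and 1 − D₀(k_a−k_1)/(k_1 L₀) = 1 − 0.696×1.159/(0.261×28.6) = 0.8919, so
t_c = ln(5.441 × 0.8919) / 1.159 = 1.580 / 1.159 = 1.363 d.
L(t_c) = L₀ e^(−k_1 t_c) = 28.6 × 0.7007 = 20.04 mg/L, and at the critical point k_a D_c = k_1 L, so D_c = (0.261/1.42) × 20.04 = 3.683 mg/L.
Minimum DO = C_s − D_c = 9.56 − 3.683 = 5.877 mg/L.
x_c = v t_c = 0.633 m/s × 1.363 d × 86400 s/d = 74540 m ≈ 74.5 km.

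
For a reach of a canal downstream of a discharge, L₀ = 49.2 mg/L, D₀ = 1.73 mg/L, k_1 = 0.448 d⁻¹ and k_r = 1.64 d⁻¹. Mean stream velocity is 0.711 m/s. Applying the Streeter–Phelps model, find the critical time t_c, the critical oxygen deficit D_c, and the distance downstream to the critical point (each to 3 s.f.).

At the critical point dD/dt = 0, so k_1 L₀ e^(−k_1 t) = k_r D. Substituting D(t) from the Streeter–Phelps equation and solving for t gives
t_c = ln[(k_r/k_1)(1 − D₀(k_r−k_1)/(k_1 L₀))] / (k_r−k_1).
Here k_r−k_1 = 1.192 d⁻¹ and 1 − D₀(k_r−k_1)/(k_1 L₀) = 1 − 1.73×1.192/(0.448×49.2) = 0.9064, so
t_c = ln(3.661 × 0.9064) / 1.192 = 1.199 / 1.192 = 1.006 d.
L(t_c) = L₀ e^(−k_1 t_c) = 49.2 × 0.6371 = 31.35 mg/L, and at the critical point k_r D_c = k_1 L, so D_c = (0.448/1.64) × 31.35 = 8.563 mg/L.
x_c = v t_c = 0.711 m/s × 1.006 d × 86400 s/d = 61810 m ≈ 61.8 km.

t_c ≈ 1.01 d; D_c ≈ 8.56 mg/L; x_c ≈ 61.8 km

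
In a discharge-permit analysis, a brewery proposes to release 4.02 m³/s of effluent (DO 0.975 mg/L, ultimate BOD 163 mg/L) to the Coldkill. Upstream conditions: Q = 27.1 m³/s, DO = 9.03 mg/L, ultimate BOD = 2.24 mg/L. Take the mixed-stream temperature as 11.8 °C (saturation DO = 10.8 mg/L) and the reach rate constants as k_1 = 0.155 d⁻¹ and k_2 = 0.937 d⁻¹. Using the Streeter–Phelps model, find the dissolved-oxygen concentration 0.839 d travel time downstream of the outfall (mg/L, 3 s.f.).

Mixed DO = (27.1×9.03 + 4.02×0.975)/(27.1+4.02) = 248.6/31.12 = 7.989 mg/L.
Mixed L₀ = (27.1×2.24 + 4.02×163)/(31.12) = 716.0/31.12 = 23.01 mg/L.
Initial deficit D₀ = C_s − DO₀ = 10.8 − 7.989 = 2.811 mg/L.
D(0.839) = [0.155×23.01/(0.937−0.155)](e^(−0.155×0.839) − e^(−0.937×0.839)) + 2.811 e^(−0.937×0.839)
= 4.560 × (0.8781 − 0.4556) + 2.811 × 0.4556 = 3.207 mg/L.
DO = 10.8 − 3.207 = 7.593 mg/L.

DO ≈ 7.59 mg/L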